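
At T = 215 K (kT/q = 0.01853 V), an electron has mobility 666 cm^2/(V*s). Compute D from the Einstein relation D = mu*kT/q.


Step 1: D = mu * (kT/q)
Step 2: D = 666 * 0.01853
Step 3: D = 12.34 cm^2/s

12.34


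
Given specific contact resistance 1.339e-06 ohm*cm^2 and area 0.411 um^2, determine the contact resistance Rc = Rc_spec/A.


Step 1: Convert area to cm^2: 0.411 um^2 = 4.1100e-09 cm^2
Step 2: Rc = Rc_spec / A = 1.339e-06 / 4.1100e-09
Step 3: Rc = 3.26e+02 ohms

3.26e+02


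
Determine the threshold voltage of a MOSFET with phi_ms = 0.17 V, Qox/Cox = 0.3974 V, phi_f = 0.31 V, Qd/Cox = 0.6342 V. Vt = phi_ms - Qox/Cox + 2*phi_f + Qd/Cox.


Step 1: Vt = phi_ms - Qox/Cox + 2*phi_f + Qd/Cox
Step 2: Vt = 0.17 - 0.3974 + 2*0.31 + 0.6342
Step 3: Vt = 0.17 - 0.3974 + 0.62 + 0.6342
Step 4: Vt = 1.0268 V

1.0268


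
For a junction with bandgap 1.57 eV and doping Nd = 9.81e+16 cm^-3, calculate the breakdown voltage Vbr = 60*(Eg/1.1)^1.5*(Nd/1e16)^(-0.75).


Step 1: Eg/1.1 = 1.57/1.1 = 1.427273
Step 2: (Eg/1.1)^1.5 = 1.427273^1.5 = 1.705142
Step 3: (Nd/1e16)^(-0.75) = (9.81)^(-0.75) = 0.180405
Step 4: Vbr = 60 * 1.705142 * 0.180405 = 18.5 V

18.5


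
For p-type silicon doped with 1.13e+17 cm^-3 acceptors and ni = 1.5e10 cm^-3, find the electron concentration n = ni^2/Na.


Step 1: Majority hole concentration p ≈ Na = 1.13e+17 cm^-3
Step 2: n = ni^2 / Na = (1.5e10)^2 / 1.13e+17
Step 3: n = 1.99e+03 cm^-3

1.99e+03


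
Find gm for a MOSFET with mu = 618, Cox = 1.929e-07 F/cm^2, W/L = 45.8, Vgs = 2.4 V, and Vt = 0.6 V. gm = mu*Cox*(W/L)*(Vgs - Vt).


Step 1: Vov = Vgs - Vt = 2.4 - 0.6 = 1.8 V
Step 2: gm = mu * Cox * (W/L) * Vov
Step 3: gm = 618 * 1.929e-07 * 45.8 * 1.8 = 9.83e-03 S

9.83e-03


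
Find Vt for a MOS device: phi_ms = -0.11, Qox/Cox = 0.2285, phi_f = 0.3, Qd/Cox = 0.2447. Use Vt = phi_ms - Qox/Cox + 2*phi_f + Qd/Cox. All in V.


Step 1: Vt = phi_ms - Qox/Cox + 2*phi_f + Qd/Cox
Step 2: Vt = -0.11 - 0.2285 + 2*0.3 + 0.2447
Step 3: Vt = -0.11 - 0.2285 + 0.6 + 0.2447
Step 4: Vt = 0.5062 V

0.5062


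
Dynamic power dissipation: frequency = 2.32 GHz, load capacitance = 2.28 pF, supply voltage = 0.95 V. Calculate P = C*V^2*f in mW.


Step 1: V^2 = 0.95^2 = 0.9025 V^2
Step 2: P = C*V^2*f = 2.28e-12 F * 0.9025 * 2.32e9 Hz
Step 3: P = 4.773864e-03 W
Step 4: P = 4.774 mW

4.774


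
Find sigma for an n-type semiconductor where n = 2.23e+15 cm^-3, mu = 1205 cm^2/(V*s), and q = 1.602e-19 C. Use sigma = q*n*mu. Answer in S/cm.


Step 1: sigma = q * n * mu
Step 2: sigma = 1.602e-19 * 2.23e+15 * 1205
Step 3: sigma = 4.305e-01 S/cm

4.305e-01


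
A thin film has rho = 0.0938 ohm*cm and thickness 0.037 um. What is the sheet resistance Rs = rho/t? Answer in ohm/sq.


Step 1: Convert thickness to cm: t = 0.037 um = 3.7000e-06 cm
Step 2: Rs = rho / t = 0.0938 / 3.7000e-06
Step 3: Rs = 25351.4 ohm/sq

25351.4


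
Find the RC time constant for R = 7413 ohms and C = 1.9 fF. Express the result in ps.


Step 1: tau = R * C
Step 2: tau = 7413 * 1.9 fF = 7413 * 1.9e-15 F
Step 3: tau = 1.40847e-11 s = 14.0847 ps

14.0847


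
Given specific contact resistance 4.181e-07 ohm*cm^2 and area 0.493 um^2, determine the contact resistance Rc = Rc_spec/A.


Step 1: Convert area to cm^2: 0.493 um^2 = 4.9300e-09 cm^2
Step 2: Rc = Rc_spec / A = 4.181e-07 / 4.9300e-09
Step 3: Rc = 8.48e+01 ohms

8.48e+01


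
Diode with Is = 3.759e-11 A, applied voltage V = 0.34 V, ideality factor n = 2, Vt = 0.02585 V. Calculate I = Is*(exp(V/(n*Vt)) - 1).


Step 1: V/(n*Vt) = 0.34/(2*0.02585) = 6.5764
Step 2: exp(6.5764) = 7.1795e+02
Step 3: I = 3.759e-11 * (7.1795e+02 - 1) = 2.70e-08 A

2.70e-08


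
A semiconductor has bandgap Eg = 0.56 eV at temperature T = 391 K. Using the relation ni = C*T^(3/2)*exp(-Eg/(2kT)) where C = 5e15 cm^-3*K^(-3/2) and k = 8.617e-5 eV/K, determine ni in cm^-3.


Step 1: Compute kT = 8.617e-5 * 391 = 0.03369247 eV
Step 2: Exponent = -Eg/(2kT) = -0.56/(2*0.03369247) = -8.31046
Step 3: T^(3/2) = 391^1.5 = 7731.52
Step 4: ni = 5e15 * 7731.52 * exp(-8.31046) = 9.51e+15 cm^-3

9.51e+15


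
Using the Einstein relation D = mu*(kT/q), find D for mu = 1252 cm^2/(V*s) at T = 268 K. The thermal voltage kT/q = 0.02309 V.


Step 1: D = mu * (kT/q)
Step 2: D = 1252 * 0.02309
Step 3: D = 28.91 cm^2/s

28.91


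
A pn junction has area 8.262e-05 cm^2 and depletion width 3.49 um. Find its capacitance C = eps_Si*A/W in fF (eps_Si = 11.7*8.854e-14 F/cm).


Step 1: eps_Si = 11.7 * 8.854e-14 = 1.035918e-12 F/cm
Step 2: W in cm = 3.49 * 1e-4 = 3.49e-04 cm
Step 3: C = 1.035918e-12 * 8.262e-05 / 3.49e-04 = 2.452365e-13 F
Step 4: C = 245.24 fF

245.24


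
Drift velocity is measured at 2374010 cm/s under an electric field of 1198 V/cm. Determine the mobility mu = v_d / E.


Step 1: mu = v_d / E
Step 2: mu = 2374010 / 1198
Step 3: mu = 1981.64 cm^2/(V*s)

1981.64


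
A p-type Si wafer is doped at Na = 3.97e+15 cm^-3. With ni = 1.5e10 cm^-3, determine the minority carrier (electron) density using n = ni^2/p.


Step 1: Majority hole concentration p ≈ Na = 3.97e+15 cm^-3
Step 2: n = ni^2 / Na = (1.5e10)^2 / 3.97e+15
Step 3: n = 5.67e+04 cm^-3

5.67e+04


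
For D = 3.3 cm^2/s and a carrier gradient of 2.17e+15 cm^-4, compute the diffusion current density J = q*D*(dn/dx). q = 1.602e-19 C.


Step 1: J = q * D * (dn/dx)
Step 2: J = 1.602e-19 * 3.3 * 2.17e+15
Step 3: J = 1.15e-03 A/cm^2

1.15e-03


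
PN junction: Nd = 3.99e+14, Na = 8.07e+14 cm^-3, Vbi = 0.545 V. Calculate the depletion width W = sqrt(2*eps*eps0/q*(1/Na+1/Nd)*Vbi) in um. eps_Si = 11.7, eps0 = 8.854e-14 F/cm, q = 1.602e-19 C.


Step 1: 1/Na + 1/Nd = 1/8.07e+14 + 1/3.99e+14 = 3.74542e-15
Step 2: 2*eps*eps0/q = 2*11.7*8.854e-14/1.602e-19 = 1.293281e+07
Step 3: W^2 = 1.293281e+07 * 3.74542e-15 * 0.545 = 2.63991e-08
Step 4: W = sqrt(2.63991e-08) = 1.625e-04 cm = 1.625 um

1.625


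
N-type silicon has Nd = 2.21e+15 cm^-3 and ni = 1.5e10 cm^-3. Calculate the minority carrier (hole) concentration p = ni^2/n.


Step 1: Since Nd >> ni, n ≈ Nd = 2.21e+15 cm^-3
Step 2: p = ni^2 / n = (1.5e10)^2 / 2.21e+15
Step 3: p = 2.25e20 / 2.21e+15 = 1.02e+05 cm^-3

1.02e+05


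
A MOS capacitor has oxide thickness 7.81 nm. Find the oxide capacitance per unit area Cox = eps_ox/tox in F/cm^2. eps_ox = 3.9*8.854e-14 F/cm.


Step 1: eps_ox = 3.9 * 8.854e-14 = 3.45306e-13 F/cm
Step 2: tox in cm = 7.81 nm * 1e-7 = 7.8100e-07 cm
Step 3: Cox = 3.45306e-13 / 7.8100e-07 = 4.42e-07 F/cm^2

4.42e-07


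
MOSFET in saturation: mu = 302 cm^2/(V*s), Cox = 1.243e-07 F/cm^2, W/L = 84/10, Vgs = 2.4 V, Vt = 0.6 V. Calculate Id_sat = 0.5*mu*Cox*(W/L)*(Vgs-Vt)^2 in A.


Step 1: Overdrive voltage Vov = Vgs - Vt = 2.4 - 0.6 = 1.8 V
Step 2: W/L = 84/10 = 8.4
Step 3: Id = 0.5 * 302 * 1.243e-07 * 8.4 * 1.8^2
Step 4: Id = 5.11e-04 A

5.11e-04


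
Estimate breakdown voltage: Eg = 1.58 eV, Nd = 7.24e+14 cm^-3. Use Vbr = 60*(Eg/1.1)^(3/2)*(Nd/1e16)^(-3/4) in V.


Step 1: Eg/1.1 = 1.58/1.1 = 1.436364
Step 2: (Eg/1.1)^1.5 = 1.436364^1.5 = 1.721459
Step 3: (Nd/1e16)^(-0.75) = (0.0724)^(-0.75) = 7.164668
Step 4: Vbr = 60 * 1.721459 * 7.164668 = 740.0 V

740.0


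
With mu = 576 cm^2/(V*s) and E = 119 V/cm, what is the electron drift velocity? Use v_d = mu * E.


Step 1: v_d = mu * E
Step 2: v_d = 576 * 119 = 68544
Step 3: v_d = 6.85e+04 cm/s

6.85e+04


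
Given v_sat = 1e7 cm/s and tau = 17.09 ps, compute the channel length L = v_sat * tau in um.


Step 1: tau in seconds = 17.09 ps * 1e-12 = 1.7090e-11 s
Step 2: L = v_sat * tau = 1e7 * 1.7090e-11 = 1.7090e-04 cm
Step 3: L in um = 1.7090e-04 * 1e4 = 1.709 um

1.709


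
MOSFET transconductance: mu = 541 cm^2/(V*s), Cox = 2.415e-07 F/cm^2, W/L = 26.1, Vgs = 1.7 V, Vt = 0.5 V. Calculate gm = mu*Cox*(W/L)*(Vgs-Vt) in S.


Step 1: Vov = Vgs - Vt = 1.7 - 0.5 = 1.2 V
Step 2: gm = mu * Cox * (W/L) * Vov
Step 3: gm = 541 * 2.415e-07 * 26.1 * 1.2 = 4.09e-03 S

4.09e-03


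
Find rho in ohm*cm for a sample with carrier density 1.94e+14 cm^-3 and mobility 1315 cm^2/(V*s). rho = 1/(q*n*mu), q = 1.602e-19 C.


Step 1: sigma = q * n * mu = 1.602e-19 * 1.94e+14 * 1315 = 4.08686e-02 S/cm
Step 2: rho = 1 / sigma = 1 / 4.08686e-02 = 24.47 ohm*cm

24.47


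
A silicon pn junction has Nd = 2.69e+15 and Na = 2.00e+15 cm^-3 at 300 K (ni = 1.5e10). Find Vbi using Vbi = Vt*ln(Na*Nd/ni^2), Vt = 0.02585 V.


Step 1: Compute Na*Nd/ni^2 = 2.00e+15 * 2.69e+15 / (1.5e10)^2 = 2.3911e+10
Step 2: ln(2.3911e+10) = 23.8976
Step 3: Vbi = 0.02585 * 23.8976 = 0.618 V

0.618


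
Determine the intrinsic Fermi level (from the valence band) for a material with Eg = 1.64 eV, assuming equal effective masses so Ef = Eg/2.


Step 1: For an intrinsic semiconductor, the Fermi level sits at midgap.
Step 2: Ef = Eg / 2 = 1.64 / 2 = 0.82 eV

0.82


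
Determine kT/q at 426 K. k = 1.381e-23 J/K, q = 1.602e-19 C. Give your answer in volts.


Step 1: kT = 1.381e-23 * 426 = 5.88306e-21 J
Step 2: Vt = kT/q = 5.88306e-21 / 1.602e-19
Step 3: Vt = 0.03672 V

0.03672


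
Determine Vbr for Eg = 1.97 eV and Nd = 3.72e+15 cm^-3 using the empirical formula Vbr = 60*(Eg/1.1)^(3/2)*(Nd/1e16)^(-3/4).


Step 1: Eg/1.1 = 1.97/1.1 = 1.790909
Step 2: (Eg/1.1)^1.5 = 1.790909^1.5 = 2.396681
Step 3: (Nd/1e16)^(-0.75) = (0.372)^(-0.75) = 2.099388
Step 4: Vbr = 60 * 2.396681 * 2.099388 = 301.9 V

301.9


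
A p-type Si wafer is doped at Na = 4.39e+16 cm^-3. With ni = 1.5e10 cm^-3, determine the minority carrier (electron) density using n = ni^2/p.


Step 1: Majority hole concentration p ≈ Na = 4.39e+16 cm^-3
Step 2: n = ni^2 / Na = (1.5e10)^2 / 4.39e+16
Step 3: n = 5.13e+03 cm^-3

5.13e+03


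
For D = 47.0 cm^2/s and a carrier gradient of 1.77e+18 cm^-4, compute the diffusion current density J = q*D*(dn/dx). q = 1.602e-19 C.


Step 1: J = q * D * (dn/dx)
Step 2: J = 1.602e-19 * 47.0 * 1.77e+18
Step 3: J = 1.33e+01 A/cm^2

1.33e+01


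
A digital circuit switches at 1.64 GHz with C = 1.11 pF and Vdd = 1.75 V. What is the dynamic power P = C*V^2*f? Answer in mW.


Step 1: V^2 = 1.75^2 = 3.0625 V^2
Step 2: P = C*V^2*f = 1.11e-12 F * 3.0625 * 1.64e9 Hz
Step 3: P = 5.574975e-03 W
Step 4: P = 5.575 mW

5.575


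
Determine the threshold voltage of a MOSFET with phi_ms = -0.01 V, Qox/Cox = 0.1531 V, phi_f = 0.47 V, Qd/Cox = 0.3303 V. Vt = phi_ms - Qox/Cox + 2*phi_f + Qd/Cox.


Step 1: Vt = phi_ms - Qox/Cox + 2*phi_f + Qd/Cox
Step 2: Vt = -0.01 - 0.1531 + 2*0.47 + 0.3303
Step 3: Vt = -0.01 - 0.1531 + 0.94 + 0.3303
Step 4: Vt = 1.1072 V

1.1072


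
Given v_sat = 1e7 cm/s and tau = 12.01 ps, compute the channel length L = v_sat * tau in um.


Step 1: tau in seconds = 12.01 ps * 1e-12 = 1.2010e-11 s
Step 2: L = v_sat * tau = 1e7 * 1.2010e-11 = 1.2010e-04 cm
Step 3: L in um = 1.2010e-04 * 1e4 = 1.201 um

1.201


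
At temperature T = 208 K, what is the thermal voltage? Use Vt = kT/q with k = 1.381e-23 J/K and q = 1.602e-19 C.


Step 1: kT = 1.381e-23 * 208 = 2.87248e-21 J
Step 2: Vt = kT/q = 2.87248e-21 / 1.602e-19
Step 3: Vt = 0.01793 V

0.01793


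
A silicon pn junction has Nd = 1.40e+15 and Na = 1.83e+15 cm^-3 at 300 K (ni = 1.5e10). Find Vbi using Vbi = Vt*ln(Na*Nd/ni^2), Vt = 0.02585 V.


Step 1: Compute Na*Nd/ni^2 = 1.83e+15 * 1.40e+15 / (1.5e10)^2 = 1.1387e+10
Step 2: ln(1.1387e+10) = 23.1557
Step 3: Vbi = 0.02585 * 23.1557 = 0.599 V

0.599


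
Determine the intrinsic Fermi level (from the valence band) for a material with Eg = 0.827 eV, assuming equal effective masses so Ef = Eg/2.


Step 1: For an intrinsic semiconductor, the Fermi level sits at midgap.
Step 2: Ef = Eg / 2 = 0.827 / 2 = 0.4135 eV

0.4135


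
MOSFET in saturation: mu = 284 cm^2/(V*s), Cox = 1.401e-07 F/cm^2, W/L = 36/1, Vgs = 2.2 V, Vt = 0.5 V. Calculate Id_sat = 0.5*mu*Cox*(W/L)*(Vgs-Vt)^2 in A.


Step 1: Overdrive voltage Vov = Vgs - Vt = 2.2 - 0.5 = 1.7 V
Step 2: W/L = 36/1 = 36
Step 3: Id = 0.5 * 284 * 1.401e-07 * 36 * 1.7^2
Step 4: Id = 2.07e-03 A

2.07e-03


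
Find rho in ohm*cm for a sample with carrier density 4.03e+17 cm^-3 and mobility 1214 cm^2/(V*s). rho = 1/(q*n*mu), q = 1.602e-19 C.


Step 1: sigma = q * n * mu = 1.602e-19 * 4.03e+17 * 1214 = 7.83766e+01 S/cm
Step 2: rho = 1 / sigma = 1 / 7.83766e+01 = 0.01276 ohm*cm

0.01276


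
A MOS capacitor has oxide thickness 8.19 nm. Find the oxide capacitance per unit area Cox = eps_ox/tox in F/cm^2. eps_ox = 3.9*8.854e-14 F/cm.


Step 1: eps_ox = 3.9 * 8.854e-14 = 3.45306e-13 F/cm
Step 2: tox in cm = 8.19 nm * 1e-7 = 8.1900e-07 cm
Step 3: Cox = 3.45306e-13 / 8.1900e-07 = 4.22e-07 F/cm^2

4.22e-07


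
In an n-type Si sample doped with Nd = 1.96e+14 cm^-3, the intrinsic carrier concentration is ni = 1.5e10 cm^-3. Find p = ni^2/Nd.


Step 1: Since Nd >> ni, n ≈ Nd = 1.96e+14 cm^-3
Step 2: p = ni^2 / n = (1.5e10)^2 / 1.96e+14
Step 3: p = 2.25e20 / 1.96e+14 = 1.15e+06 cm^-3

1.15e+06


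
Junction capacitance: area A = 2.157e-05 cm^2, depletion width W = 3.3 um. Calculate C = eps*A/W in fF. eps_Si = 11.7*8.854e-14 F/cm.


Step 1: eps_Si = 11.7 * 8.854e-14 = 1.035918e-12 F/cm
Step 2: W in cm = 3.3 * 1e-4 = 3.30e-04 cm
Step 3: C = 1.035918e-12 * 2.157e-05 / 3.30e-04 = 6.771137e-14 F
Step 4: C = 67.71 fF

67.71


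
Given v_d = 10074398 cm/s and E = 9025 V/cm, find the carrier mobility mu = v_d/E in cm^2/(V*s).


Step 1: mu = v_d / E
Step 2: mu = 10074398 / 9025
Step 3: mu = 1116.28 cm^2/(V*s)

1116.28


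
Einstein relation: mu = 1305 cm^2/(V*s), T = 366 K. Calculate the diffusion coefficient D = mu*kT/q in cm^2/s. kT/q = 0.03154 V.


Step 1: D = mu * (kT/q)
Step 2: D = 1305 * 0.03154
Step 3: D = 41.16 cm^2/s

41.16


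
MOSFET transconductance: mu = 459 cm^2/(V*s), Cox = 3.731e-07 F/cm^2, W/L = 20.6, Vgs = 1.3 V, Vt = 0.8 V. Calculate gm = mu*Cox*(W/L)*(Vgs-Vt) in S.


Step 1: Vov = Vgs - Vt = 1.3 - 0.8 = 0.5 V
Step 2: gm = mu * Cox * (W/L) * Vov
Step 3: gm = 459 * 3.731e-07 * 20.6 * 0.5 = 1.76e-03 S

1.76e-03


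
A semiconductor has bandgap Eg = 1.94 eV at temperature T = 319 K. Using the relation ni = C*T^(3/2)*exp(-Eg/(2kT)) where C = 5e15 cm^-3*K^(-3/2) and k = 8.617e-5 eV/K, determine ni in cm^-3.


Step 1: Compute kT = 8.617e-5 * 319 = 0.02748823 eV
Step 2: Exponent = -Eg/(2kT) = -1.94/(2*0.02748823) = -35.28783
Step 3: T^(3/2) = 319^1.5 = 5697.52
Step 4: ni = 5e15 * 5697.52 * exp(-35.28783) = 1.35e+04 cm^-3

1.35e+04


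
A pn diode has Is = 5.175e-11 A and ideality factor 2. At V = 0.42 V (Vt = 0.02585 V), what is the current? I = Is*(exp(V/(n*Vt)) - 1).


Step 1: V/(n*Vt) = 0.42/(2*0.02585) = 8.1238
Step 2: exp(8.1238) = 3.3738e+03
Step 3: I = 5.175e-11 * (3.3738e+03 - 1) = 1.75e-07 A

1.75e-07


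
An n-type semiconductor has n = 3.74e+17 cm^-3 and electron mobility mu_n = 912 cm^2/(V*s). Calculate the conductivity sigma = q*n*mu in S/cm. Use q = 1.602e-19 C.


Step 1: sigma = q * n * mu
Step 2: sigma = 1.602e-19 * 3.74e+17 * 912
Step 3: sigma = 5.464e+01 S/cm

5.464e+01


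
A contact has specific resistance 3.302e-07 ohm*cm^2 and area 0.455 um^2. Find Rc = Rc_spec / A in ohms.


Step 1: Convert area to cm^2: 0.455 um^2 = 4.5500e-09 cm^2
Step 2: Rc = Rc_spec / A = 3.302e-07 / 4.5500e-09
Step 3: Rc = 7.26e+01 ohms

7.26e+01


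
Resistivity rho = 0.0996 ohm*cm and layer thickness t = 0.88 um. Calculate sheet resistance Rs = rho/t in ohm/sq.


Step 1: Convert thickness to cm: t = 0.88 um = 8.8000e-05 cm
Step 2: Rs = rho / t = 0.0996 / 8.8000e-05
Step 3: Rs = 1131.8 ohm/sq

1131.8


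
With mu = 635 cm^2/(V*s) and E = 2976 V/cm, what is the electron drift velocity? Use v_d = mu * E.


Step 1: v_d = mu * E
Step 2: v_d = 635 * 2976 = 1889760
Step 3: v_d = 1.89e+06 cm/s

1.89e+06


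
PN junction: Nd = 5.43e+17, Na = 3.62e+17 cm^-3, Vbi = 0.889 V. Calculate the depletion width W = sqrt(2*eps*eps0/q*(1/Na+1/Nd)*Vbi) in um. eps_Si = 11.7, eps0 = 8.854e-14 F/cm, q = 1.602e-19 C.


Step 1: 1/Na + 1/Nd = 1/3.62e+17 + 1/5.43e+17 = 4.60405e-18
Step 2: 2*eps*eps0/q = 2*11.7*8.854e-14/1.602e-19 = 1.293281e+07
Step 3: W^2 = 1.293281e+07 * 4.60405e-18 * 0.889 = 5.29340e-11
Step 4: W = sqrt(5.29340e-11) = 7.276e-06 cm = 0.07276 um

0.07276


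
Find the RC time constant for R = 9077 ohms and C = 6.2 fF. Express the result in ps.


Step 1: tau = R * C
Step 2: tau = 9077 * 6.2 fF = 9077 * 6.2e-15 F
Step 3: tau = 5.62774e-11 s = 56.2774 ps

56.2774


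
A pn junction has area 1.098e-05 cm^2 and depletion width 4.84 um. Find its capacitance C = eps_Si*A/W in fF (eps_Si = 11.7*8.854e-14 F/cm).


Step 1: eps_Si = 11.7 * 8.854e-14 = 1.035918e-12 F/cm
Step 2: W in cm = 4.84 * 1e-4 = 4.84e-04 cm
Step 3: C = 1.035918e-12 * 1.098e-05 / 4.84e-04 = 2.350078e-14 F
Step 4: C = 23.5 fF

23.5


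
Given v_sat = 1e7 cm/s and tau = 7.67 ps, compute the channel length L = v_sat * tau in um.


Step 1: tau in seconds = 7.67 ps * 1e-12 = 7.6700e-12 s
Step 2: L = v_sat * tau = 1e7 * 7.6700e-12 = 7.6700e-05 cm
Step 3: L in um = 7.6700e-05 * 1e4 = 0.767 um

0.767


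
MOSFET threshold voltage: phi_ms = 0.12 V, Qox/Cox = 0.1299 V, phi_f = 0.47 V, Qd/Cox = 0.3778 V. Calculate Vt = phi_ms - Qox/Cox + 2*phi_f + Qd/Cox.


Step 1: Vt = phi_ms - Qox/Cox + 2*phi_f + Qd/Cox
Step 2: Vt = 0.12 - 0.1299 + 2*0.47 + 0.3778
Step 3: Vt = 0.12 - 0.1299 + 0.94 + 0.3778
Step 4: Vt = 1.3079 V

1.3079


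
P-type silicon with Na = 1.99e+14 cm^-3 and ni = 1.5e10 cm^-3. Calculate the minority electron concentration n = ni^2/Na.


Step 1: Majority hole concentration p ≈ Na = 1.99e+14 cm^-3
Step 2: n = ni^2 / Na = (1.5e10)^2 / 1.99e+14
Step 3: n = 1.13e+06 cm^-3

1.13e+06


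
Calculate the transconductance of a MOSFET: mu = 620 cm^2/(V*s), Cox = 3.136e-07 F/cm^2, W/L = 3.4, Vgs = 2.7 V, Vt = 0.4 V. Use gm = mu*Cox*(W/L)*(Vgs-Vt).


Step 1: Vov = Vgs - Vt = 2.7 - 0.4 = 2.3 V
Step 2: gm = mu * Cox * (W/L) * Vov
Step 3: gm = 620 * 3.136e-07 * 3.4 * 2.3 = 1.52e-03 S

1.52e-03


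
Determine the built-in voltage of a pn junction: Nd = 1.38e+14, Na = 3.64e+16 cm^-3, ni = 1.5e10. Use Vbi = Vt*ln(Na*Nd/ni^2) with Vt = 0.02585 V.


Step 1: Compute Na*Nd/ni^2 = 3.64e+16 * 1.38e+14 / (1.5e10)^2 = 2.2325e+10
Step 2: ln(2.2325e+10) = 23.8290
Step 3: Vbi = 0.02585 * 23.8290 = 0.616 V

0.616


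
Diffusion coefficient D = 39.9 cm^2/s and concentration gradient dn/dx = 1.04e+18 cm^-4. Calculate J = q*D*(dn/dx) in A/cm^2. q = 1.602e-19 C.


Step 1: J = q * D * (dn/dx)
Step 2: J = 1.602e-19 * 39.9 * 1.04e+18
Step 3: J = 6.65e+00 A/cm^2

6.65e+00


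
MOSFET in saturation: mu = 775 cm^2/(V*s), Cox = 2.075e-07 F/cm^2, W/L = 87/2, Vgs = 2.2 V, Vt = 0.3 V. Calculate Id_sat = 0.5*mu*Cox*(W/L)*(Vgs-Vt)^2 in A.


Step 1: Overdrive voltage Vov = Vgs - Vt = 2.2 - 0.3 = 1.9 V
Step 2: W/L = 87/2 = 43.5
Step 3: Id = 0.5 * 775 * 2.075e-07 * 43.5 * 1.9^2
Step 4: Id = 1.26e-02 A

1.26e-02


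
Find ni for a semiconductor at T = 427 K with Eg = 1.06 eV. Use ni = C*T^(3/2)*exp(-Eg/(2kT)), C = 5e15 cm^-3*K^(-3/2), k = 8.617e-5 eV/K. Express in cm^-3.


Step 1: Compute kT = 8.617e-5 * 427 = 0.03679459 eV
Step 2: Exponent = -Eg/(2kT) = -1.06/(2*0.03679459) = -14.40429
Step 3: T^(3/2) = 427^1.5 = 8823.52
Step 4: ni = 5e15 * 8823.52 * exp(-14.40429) = 2.45e+13 cm^-3

2.45e+13


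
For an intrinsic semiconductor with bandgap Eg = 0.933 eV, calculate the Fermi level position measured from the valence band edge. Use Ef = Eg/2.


Step 1: For an intrinsic semiconductor, the Fermi level sits at midgap.
Step 2: Ef = Eg / 2 = 0.933 / 2 = 0.4665 eV

0.4665


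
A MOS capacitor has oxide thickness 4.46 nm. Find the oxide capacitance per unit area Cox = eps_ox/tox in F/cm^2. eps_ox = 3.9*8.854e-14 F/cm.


Step 1: eps_ox = 3.9 * 8.854e-14 = 3.45306e-13 F/cm
Step 2: tox in cm = 4.46 nm * 1e-7 = 4.4600e-07 cm
Step 3: Cox = 3.45306e-13 / 4.4600e-07 = 7.74e-07 F/cm^2

7.74e-07


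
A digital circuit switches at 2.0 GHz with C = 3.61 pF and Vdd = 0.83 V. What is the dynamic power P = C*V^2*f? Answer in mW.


Step 1: V^2 = 0.83^2 = 0.6889 V^2
Step 2: P = C*V^2*f = 3.61e-12 F * 0.6889 * 2.0e9 Hz
Step 3: P = 4.973858e-03 W
Step 4: P = 4.974 mW

4.974


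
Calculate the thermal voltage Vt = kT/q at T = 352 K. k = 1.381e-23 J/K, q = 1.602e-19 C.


Step 1: kT = 1.381e-23 * 352 = 4.86112e-21 J
Step 2: Vt = kT/q = 4.86112e-21 / 1.602e-19
Step 3: Vt = 0.03034 V

0.03034


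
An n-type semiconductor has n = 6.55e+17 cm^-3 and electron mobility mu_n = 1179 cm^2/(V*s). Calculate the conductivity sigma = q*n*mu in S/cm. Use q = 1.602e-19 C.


Step 1: sigma = q * n * mu
Step 2: sigma = 1.602e-19 * 6.55e+17 * 1179
Step 3: sigma = 1.237e+02 S/cm

1.237e+02


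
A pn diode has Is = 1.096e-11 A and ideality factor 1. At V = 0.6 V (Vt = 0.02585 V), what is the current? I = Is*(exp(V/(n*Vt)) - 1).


Step 1: V/(n*Vt) = 0.6/(1*0.02585) = 23.2108
Step 2: exp(23.2108) = 1.2032e+10
Step 3: I = 1.096e-11 * (1.2032e+10 - 1) = 1.32e-01 A

1.32e-01


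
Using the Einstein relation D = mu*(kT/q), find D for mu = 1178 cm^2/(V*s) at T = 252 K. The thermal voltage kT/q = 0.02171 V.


Step 1: D = mu * (kT/q)
Step 2: D = 1178 * 0.02171
Step 3: D = 25.57 cm^2/s

25.57


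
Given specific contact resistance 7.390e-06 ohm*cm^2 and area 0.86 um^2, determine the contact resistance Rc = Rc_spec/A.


Step 1: Convert area to cm^2: 0.86 um^2 = 8.6000e-09 cm^2
Step 2: Rc = Rc_spec / A = 7.390e-06 / 8.6000e-09
Step 3: Rc = 8.59e+02 ohms

8.59e+02


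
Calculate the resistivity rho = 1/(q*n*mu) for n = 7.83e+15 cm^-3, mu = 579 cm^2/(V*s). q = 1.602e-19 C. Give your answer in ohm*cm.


Step 1: sigma = q * n * mu = 1.602e-19 * 7.83e+15 * 579 = 7.26278e-01 S/cm
Step 2: rho = 1 / sigma = 1 / 7.26278e-01 = 1.377 ohm*cm

1.377


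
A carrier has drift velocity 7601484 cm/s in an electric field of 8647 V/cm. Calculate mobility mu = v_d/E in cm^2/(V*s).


Step 1: mu = v_d / E
Step 2: mu = 7601484 / 8647
Step 3: mu = 879.09 cm^2/(V*s)

879.09


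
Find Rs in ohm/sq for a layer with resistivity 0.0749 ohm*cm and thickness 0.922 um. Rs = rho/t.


Step 1: Convert thickness to cm: t = 0.922 um = 9.2200e-05 cm
Step 2: Rs = rho / t = 0.0749 / 9.2200e-05
Step 3: Rs = 812.4 ohm/sq

812.4


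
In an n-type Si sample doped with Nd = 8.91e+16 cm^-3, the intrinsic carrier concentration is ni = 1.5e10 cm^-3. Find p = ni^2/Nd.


Step 1: Since Nd >> ni, n ≈ Nd = 8.91e+16 cm^-3
Step 2: p = ni^2 / n = (1.5e10)^2 / 8.91e+16
Step 3: p = 2.25e20 / 8.91e+16 = 2.53e+03 cm^-3

2.53e+03


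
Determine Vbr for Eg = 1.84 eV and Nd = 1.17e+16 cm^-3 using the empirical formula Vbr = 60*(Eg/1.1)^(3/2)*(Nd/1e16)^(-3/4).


Step 1: Eg/1.1 = 1.84/1.1 = 1.672727
Step 2: (Eg/1.1)^1.5 = 1.672727^1.5 = 2.163404
Step 3: (Nd/1e16)^(-0.75) = (1.17)^(-0.75) = 0.888916
Step 4: Vbr = 60 * 2.163404 * 0.888916 = 115.4 V

115.4


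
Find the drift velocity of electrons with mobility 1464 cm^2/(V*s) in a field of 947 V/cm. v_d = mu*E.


Step 1: v_d = mu * E
Step 2: v_d = 1464 * 947 = 1386408
Step 3: v_d = 1.39e+06 cm/s

1.39e+06


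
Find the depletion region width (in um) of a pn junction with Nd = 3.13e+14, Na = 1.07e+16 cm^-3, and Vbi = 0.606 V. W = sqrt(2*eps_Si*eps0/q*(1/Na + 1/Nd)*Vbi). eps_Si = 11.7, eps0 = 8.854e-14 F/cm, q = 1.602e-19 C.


Step 1: 1/Na + 1/Nd = 1/1.07e+16 + 1/3.13e+14 = 3.28835e-15
Step 2: 2*eps*eps0/q = 2*11.7*8.854e-14/1.602e-19 = 1.293281e+07
Step 3: W^2 = 1.293281e+07 * 3.28835e-15 * 0.606 = 2.57717e-08
Step 4: W = sqrt(2.57717e-08) = 1.605e-04 cm = 1.605 um

1.605


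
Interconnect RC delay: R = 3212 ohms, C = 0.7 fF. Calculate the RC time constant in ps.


Step 1: tau = R * C
Step 2: tau = 3212 * 0.7 fF = 3212 * 7.0e-16 F
Step 3: tau = 2.2484e-12 s = 2.2484 ps

2.2484


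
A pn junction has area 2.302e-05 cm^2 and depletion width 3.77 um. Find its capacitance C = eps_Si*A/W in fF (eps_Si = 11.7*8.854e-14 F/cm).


Step 1: eps_Si = 11.7 * 8.854e-14 = 1.035918e-12 F/cm
Step 2: W in cm = 3.77 * 1e-4 = 3.77e-04 cm
Step 3: C = 1.035918e-12 * 2.302e-05 / 3.77e-04 = 6.325420e-14 F
Step 4: C = 63.25 fF

63.25


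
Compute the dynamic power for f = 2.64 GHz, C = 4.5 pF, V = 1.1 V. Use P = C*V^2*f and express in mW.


Step 1: V^2 = 1.1^2 = 1.21 V^2
Step 2: P = C*V^2*f = 4.5e-12 F * 1.21 * 2.64e9 Hz
Step 3: P = 1.43748e-02 W
Step 4: P = 14.375 mW

14.375


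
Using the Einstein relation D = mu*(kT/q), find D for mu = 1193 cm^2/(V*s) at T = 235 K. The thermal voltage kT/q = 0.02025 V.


Step 1: D = mu * (kT/q)
Step 2: D = 1193 * 0.02025
Step 3: D = 24.16 cm^2/s

24.16


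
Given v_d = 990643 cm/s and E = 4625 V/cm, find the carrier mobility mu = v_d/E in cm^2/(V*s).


Step 1: mu = v_d / E
Step 2: mu = 990643 / 4625
Step 3: mu = 214.19 cm^2/(V*s)

214.19


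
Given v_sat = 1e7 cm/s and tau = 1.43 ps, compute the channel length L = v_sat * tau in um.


Step 1: tau in seconds = 1.43 ps * 1e-12 = 1.4300e-12 s
Step 2: L = v_sat * tau = 1e7 * 1.4300e-12 = 1.4300e-05 cm
Step 3: L in um = 1.4300e-05 * 1e4 = 0.143 um

0.143


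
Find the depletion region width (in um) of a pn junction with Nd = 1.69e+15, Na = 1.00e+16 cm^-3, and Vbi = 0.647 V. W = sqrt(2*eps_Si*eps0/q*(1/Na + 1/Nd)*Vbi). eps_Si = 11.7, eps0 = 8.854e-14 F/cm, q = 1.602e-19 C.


Step 1: 1/Na + 1/Nd = 1/1.00e+16 + 1/1.69e+15 = 6.91716e-16
Step 2: 2*eps*eps0/q = 2*11.7*8.854e-14/1.602e-19 = 1.293281e+07
Step 3: W^2 = 1.293281e+07 * 6.91716e-16 * 0.647 = 5.78795e-09
Step 4: W = sqrt(5.78795e-09) = 7.608e-05 cm = 0.7608 um

0.7608


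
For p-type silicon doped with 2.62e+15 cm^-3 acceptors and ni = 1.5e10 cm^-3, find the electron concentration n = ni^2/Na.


Step 1: Majority hole concentration p ≈ Na = 2.62e+15 cm^-3
Step 2: n = ni^2 / Na = (1.5e10)^2 / 2.62e+15
Step 3: n = 8.59e+04 cm^-3

8.59e+04


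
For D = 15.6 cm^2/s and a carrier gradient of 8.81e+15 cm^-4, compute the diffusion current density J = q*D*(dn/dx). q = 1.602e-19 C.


Step 1: J = q * D * (dn/dx)
Step 2: J = 1.602e-19 * 15.6 * 8.81e+15
Step 3: J = 2.20e-02 A/cm^2

2.20e-02


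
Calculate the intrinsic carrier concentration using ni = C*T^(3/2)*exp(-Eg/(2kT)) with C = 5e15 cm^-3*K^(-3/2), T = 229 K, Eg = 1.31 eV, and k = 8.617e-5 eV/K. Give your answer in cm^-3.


Step 1: Compute kT = 8.617e-5 * 229 = 0.01973293 eV
Step 2: Exponent = -Eg/(2kT) = -1.31/(2*0.01973293) = -33.19325
Step 3: T^(3/2) = 229^1.5 = 3465.40
Step 4: ni = 5e15 * 3465.40 * exp(-33.19325) = 6.65e+04 cm^-3

6.65e+04


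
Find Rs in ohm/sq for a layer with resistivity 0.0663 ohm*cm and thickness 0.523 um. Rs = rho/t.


Step 1: Convert thickness to cm: t = 0.523 um = 5.2300e-05 cm
Step 2: Rs = rho / t = 0.0663 / 5.2300e-05
Step 3: Rs = 1267.7 ohm/sq

1267.7


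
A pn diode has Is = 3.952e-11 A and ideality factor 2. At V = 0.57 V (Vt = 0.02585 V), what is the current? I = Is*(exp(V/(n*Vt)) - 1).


Step 1: V/(n*Vt) = 0.57/(2*0.02585) = 11.0251
Step 2: exp(11.0251) = 6.1396e+04
Step 3: I = 3.952e-11 * (6.1396e+04 - 1) = 2.43e-06 A

2.43e-06


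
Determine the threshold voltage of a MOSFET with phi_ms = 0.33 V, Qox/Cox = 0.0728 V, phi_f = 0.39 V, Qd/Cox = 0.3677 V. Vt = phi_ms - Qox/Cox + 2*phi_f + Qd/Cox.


Step 1: Vt = phi_ms - Qox/Cox + 2*phi_f + Qd/Cox
Step 2: Vt = 0.33 - 0.0728 + 2*0.39 + 0.3677
Step 3: Vt = 0.33 - 0.0728 + 0.78 + 0.3677
Step 4: Vt = 1.4049 V

1.4049


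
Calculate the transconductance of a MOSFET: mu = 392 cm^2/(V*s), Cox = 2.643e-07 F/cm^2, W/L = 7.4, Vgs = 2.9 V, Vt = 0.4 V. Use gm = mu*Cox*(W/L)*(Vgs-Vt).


Step 1: Vov = Vgs - Vt = 2.9 - 0.4 = 2.5 V
Step 2: gm = mu * Cox * (W/L) * Vov
Step 3: gm = 392 * 2.643e-07 * 7.4 * 2.5 = 1.92e-03 S

1.92e-03


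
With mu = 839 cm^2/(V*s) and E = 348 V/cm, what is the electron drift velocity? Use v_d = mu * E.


Step 1: v_d = mu * E
Step 2: v_d = 839 * 348 = 291972
Step 3: v_d = 2.92e+05 cm/s

2.92e+05


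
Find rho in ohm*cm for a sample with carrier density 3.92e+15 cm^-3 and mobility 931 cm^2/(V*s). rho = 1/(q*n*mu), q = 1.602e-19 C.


Step 1: sigma = q * n * mu = 1.602e-19 * 3.92e+15 * 931 = 5.84653e-01 S/cm
Step 2: rho = 1 / sigma = 1 / 5.84653e-01 = 1.71 ohm*cm

1.71


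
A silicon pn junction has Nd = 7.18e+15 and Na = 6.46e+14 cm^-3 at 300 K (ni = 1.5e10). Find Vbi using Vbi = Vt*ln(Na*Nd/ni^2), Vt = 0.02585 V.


Step 1: Compute Na*Nd/ni^2 = 6.46e+14 * 7.18e+15 / (1.5e10)^2 = 2.0615e+10
Step 2: ln(2.0615e+10) = 23.7493
Step 3: Vbi = 0.02585 * 23.7493 = 0.614 V

0.614


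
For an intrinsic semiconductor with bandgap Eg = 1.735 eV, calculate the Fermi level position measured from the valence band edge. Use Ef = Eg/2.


Step 1: For an intrinsic semiconductor, the Fermi level sits at midgap.
Step 2: Ef = Eg / 2 = 1.735 / 2 = 0.8675 eV

0.8675


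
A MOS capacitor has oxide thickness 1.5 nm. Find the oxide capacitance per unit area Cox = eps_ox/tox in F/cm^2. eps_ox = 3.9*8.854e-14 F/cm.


Step 1: eps_ox = 3.9 * 8.854e-14 = 3.45306e-13 F/cm
Step 2: tox in cm = 1.5 nm * 1e-7 = 1.5000e-07 cm
Step 3: Cox = 3.45306e-13 / 1.5000e-07 = 2.30e-06 F/cm^2

2.30e-06


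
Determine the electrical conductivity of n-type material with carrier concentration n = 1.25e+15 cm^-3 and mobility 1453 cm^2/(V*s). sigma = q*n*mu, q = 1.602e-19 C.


Step 1: sigma = q * n * mu
Step 2: sigma = 1.602e-19 * 1.25e+15 * 1453
Step 3: sigma = 2.910e-01 S/cm

2.910e-01


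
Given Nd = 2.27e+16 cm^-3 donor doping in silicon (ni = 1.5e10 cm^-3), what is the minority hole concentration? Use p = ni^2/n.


Step 1: Since Nd >> ni, n ≈ Nd = 2.27e+16 cm^-3
Step 2: p = ni^2 / n = (1.5e10)^2 / 2.27e+16
Step 3: p = 2.25e20 / 2.27e+16 = 9.91e+03 cm^-3

9.91e+03


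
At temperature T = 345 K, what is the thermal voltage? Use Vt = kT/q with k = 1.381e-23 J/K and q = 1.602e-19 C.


Step 1: kT = 1.381e-23 * 345 = 4.76445e-21 J
Step 2: Vt = kT/q = 4.76445e-21 / 1.602e-19
Step 3: Vt = 0.02974 V

0.02974


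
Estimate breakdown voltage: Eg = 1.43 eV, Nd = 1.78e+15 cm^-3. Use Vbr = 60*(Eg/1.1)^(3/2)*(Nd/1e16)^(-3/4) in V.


Step 1: Eg/1.1 = 1.43/1.1 = 1.300000
Step 2: (Eg/1.1)^1.5 = 1.300000^1.5 = 1.482228
Step 3: (Nd/1e16)^(-0.75) = (0.178)^(-0.75) = 3.649094
Step 4: Vbr = 60 * 1.482228 * 3.649094 = 324.5 V

324.5


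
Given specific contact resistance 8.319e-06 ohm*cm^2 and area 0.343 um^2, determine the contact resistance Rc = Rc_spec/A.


Step 1: Convert area to cm^2: 0.343 um^2 = 3.4300e-09 cm^2
Step 2: Rc = Rc_spec / A = 8.319e-06 / 3.4300e-09
Step 3: Rc = 2.43e+03 ohms

2.43e+03


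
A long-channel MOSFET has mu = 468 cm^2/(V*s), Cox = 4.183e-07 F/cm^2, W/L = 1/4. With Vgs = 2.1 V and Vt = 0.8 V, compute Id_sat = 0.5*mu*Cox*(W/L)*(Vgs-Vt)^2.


Step 1: Overdrive voltage Vov = Vgs - Vt = 2.1 - 0.8 = 1.3 V
Step 2: W/L = 1/4 = 0.25
Step 3: Id = 0.5 * 468 * 4.183e-07 * 0.25 * 1.3^2
Step 4: Id = 4.14e-05 A

4.14e-05


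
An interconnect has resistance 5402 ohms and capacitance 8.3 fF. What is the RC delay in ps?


Step 1: tau = R * C
Step 2: tau = 5402 * 8.3 fF = 5402 * 8.3e-15 F
Step 3: tau = 4.48366e-11 s = 44.8366 ps

44.8366


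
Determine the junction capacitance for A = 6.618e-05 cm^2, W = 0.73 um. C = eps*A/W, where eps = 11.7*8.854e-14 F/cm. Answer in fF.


Step 1: eps_Si = 11.7 * 8.854e-14 = 1.035918e-12 F/cm
Step 2: W in cm = 0.73 * 1e-4 = 7.30e-05 cm
Step 3: C = 1.035918e-12 * 6.618e-05 / 7.30e-05 = 9.391377e-13 F
Step 4: C = 939.14 fF

939.14


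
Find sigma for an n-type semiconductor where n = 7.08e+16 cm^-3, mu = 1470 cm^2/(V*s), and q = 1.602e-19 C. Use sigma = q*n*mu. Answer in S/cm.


Step 1: sigma = q * n * mu
Step 2: sigma = 1.602e-19 * 7.08e+16 * 1470
Step 3: sigma = 1.667e+01 S/cm

1.667e+01


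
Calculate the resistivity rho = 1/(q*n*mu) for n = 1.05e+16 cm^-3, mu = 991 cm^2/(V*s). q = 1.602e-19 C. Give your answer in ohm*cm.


Step 1: sigma = q * n * mu = 1.602e-19 * 1.05e+16 * 991 = 1.66696e+00 S/cm
Step 2: rho = 1 / sigma = 1 / 1.66696e+00 = 0.5999 ohm*cm

0.5999


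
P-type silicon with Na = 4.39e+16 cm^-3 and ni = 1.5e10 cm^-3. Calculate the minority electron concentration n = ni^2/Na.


Step 1: Majority hole concentration p ≈ Na = 4.39e+16 cm^-3
Step 2: n = ni^2 / Na = (1.5e10)^2 / 4.39e+16
Step 3: n = 5.13e+03 cm^-3

5.13e+03


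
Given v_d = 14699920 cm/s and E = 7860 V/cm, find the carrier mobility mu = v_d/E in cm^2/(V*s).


Step 1: mu = v_d / E
Step 2: mu = 14699920 / 7860
Step 3: mu = 1870.22 cm^2/(V*s)

1870.22


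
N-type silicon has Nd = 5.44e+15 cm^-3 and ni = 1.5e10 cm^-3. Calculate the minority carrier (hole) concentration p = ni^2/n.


Step 1: Since Nd >> ni, n ≈ Nd = 5.44e+15 cm^-3
Step 2: p = ni^2 / n = (1.5e10)^2 / 5.44e+15
Step 3: p = 2.25e20 / 5.44e+15 = 4.14e+04 cm^-3

4.14e+04


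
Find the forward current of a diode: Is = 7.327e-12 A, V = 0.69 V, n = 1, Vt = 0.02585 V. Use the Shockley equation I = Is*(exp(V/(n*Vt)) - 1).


Step 1: V/(n*Vt) = 0.69/(1*0.02585) = 26.6925
Step 2: exp(26.6925) = 3.9121e+11
Step 3: I = 7.327e-12 * (3.9121e+11 - 1) = 2.87e+00 A

2.87e+00


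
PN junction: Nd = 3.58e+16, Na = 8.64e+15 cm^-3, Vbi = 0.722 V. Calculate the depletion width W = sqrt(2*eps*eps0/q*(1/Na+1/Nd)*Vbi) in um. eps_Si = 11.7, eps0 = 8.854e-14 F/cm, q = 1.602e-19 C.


Step 1: 1/Na + 1/Nd = 1/8.64e+15 + 1/3.58e+16 = 1.43674e-16
Step 2: 2*eps*eps0/q = 2*11.7*8.854e-14/1.602e-19 = 1.293281e+07
Step 3: W^2 = 1.293281e+07 * 1.43674e-16 * 0.722 = 1.34155e-09
Step 4: W = sqrt(1.34155e-09) = 3.663e-05 cm = 0.3663 um

0.3663


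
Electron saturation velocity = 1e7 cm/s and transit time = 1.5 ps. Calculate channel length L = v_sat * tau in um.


Step 1: tau in seconds = 1.5 ps * 1e-12 = 1.5000e-12 s
Step 2: L = v_sat * tau = 1e7 * 1.5000e-12 = 1.5000e-05 cm
Step 3: L in um = 1.5000e-05 * 1e4 = 0.15 um

0.15


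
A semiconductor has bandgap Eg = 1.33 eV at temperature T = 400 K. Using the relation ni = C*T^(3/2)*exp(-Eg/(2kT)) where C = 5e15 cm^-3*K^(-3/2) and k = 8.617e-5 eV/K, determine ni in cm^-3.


Step 1: Compute kT = 8.617e-5 * 400 = 0.034468 eV
Step 2: Exponent = -Eg/(2kT) = -1.33/(2*0.034468) = -19.29326
Step 3: T^(3/2) = 400^1.5 = 8000.00
Step 4: ni = 5e15 * 8000.00 * exp(-19.29326) = 1.67e+11 cm^-3

1.67e+11


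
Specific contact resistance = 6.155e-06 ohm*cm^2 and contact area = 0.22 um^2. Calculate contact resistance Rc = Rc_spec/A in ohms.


Step 1: Convert area to cm^2: 0.22 um^2 = 2.2000e-09 cm^2
Step 2: Rc = Rc_spec / A = 6.155e-06 / 2.2000e-09
Step 3: Rc = 2.80e+03 ohms

2.80e+03


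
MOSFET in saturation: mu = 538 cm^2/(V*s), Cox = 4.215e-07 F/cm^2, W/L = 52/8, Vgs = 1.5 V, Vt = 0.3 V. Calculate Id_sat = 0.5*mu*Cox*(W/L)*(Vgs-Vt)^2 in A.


Step 1: Overdrive voltage Vov = Vgs - Vt = 1.5 - 0.3 = 1.2 V
Step 2: W/L = 52/8 = 6.5
Step 3: Id = 0.5 * 538 * 4.215e-07 * 6.5 * 1.2^2
Step 4: Id = 1.06e-03 A

1.06e-03


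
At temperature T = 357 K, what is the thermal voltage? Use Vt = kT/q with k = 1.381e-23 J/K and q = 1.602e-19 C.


Step 1: kT = 1.381e-23 * 357 = 4.93017e-21 J
Step 2: Vt = kT/q = 4.93017e-21 / 1.602e-19
Step 3: Vt = 0.03078 V

0.03078


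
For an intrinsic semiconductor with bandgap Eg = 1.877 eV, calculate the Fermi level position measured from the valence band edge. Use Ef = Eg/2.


Step 1: For an intrinsic semiconductor, the Fermi level sits at midgap.
Step 2: Ef = Eg / 2 = 1.877 / 2 = 0.9385 eV

0.9385


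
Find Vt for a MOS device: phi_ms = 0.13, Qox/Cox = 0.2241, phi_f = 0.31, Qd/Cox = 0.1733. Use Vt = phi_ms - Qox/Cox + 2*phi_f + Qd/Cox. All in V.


Step 1: Vt = phi_ms - Qox/Cox + 2*phi_f + Qd/Cox
Step 2: Vt = 0.13 - 0.2241 + 2*0.31 + 0.1733
Step 3: Vt = 0.13 - 0.2241 + 0.62 + 0.1733
Step 4: Vt = 0.6992 V

0.6992


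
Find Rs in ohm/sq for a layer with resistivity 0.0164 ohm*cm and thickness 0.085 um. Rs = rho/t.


Step 1: Convert thickness to cm: t = 0.085 um = 8.5000e-06 cm
Step 2: Rs = rho / t = 0.0164 / 8.5000e-06
Step 3: Rs = 1929.4 ohm/sq

1929.4


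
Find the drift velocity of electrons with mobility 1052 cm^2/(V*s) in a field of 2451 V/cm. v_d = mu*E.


Step 1: v_d = mu * E
Step 2: v_d = 1052 * 2451 = 2578452
Step 3: v_d = 2.58e+06 cm/s

2.58e+06


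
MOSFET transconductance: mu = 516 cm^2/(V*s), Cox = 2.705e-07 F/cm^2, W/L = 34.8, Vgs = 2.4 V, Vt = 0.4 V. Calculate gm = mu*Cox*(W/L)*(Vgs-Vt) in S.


Step 1: Vov = Vgs - Vt = 2.4 - 0.4 = 2.0 V
Step 2: gm = mu * Cox * (W/L) * Vov
Step 3: gm = 516 * 2.705e-07 * 34.8 * 2.0 = 9.71e-03 S

9.71e-03


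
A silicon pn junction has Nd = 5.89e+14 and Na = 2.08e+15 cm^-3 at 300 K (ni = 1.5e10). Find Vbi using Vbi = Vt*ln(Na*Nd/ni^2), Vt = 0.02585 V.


Step 1: Compute Na*Nd/ni^2 = 2.08e+15 * 5.89e+14 / (1.5e10)^2 = 5.4450e+09
Step 2: ln(5.4450e+09) = 22.4180
Step 3: Vbi = 0.02585 * 22.4180 = 0.58 V

0.58


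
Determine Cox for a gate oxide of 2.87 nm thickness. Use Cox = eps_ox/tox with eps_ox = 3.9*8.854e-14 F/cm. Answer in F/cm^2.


Step 1: eps_ox = 3.9 * 8.854e-14 = 3.45306e-13 F/cm
Step 2: tox in cm = 2.87 nm * 1e-7 = 2.8700e-07 cm
Step 3: Cox = 3.45306e-13 / 2.8700e-07 = 1.20e-06 F/cm^2

1.20e-06


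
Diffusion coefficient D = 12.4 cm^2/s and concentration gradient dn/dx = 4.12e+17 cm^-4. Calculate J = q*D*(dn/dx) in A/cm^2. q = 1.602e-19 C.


Step 1: J = q * D * (dn/dx)
Step 2: J = 1.602e-19 * 12.4 * 4.12e+17
Step 3: J = 8.18e-01 A/cm^2

8.18e-01


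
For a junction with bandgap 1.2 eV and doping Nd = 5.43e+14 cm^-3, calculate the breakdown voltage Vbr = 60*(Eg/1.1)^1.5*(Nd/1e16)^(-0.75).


Step 1: Eg/1.1 = 1.2/1.1 = 1.090909
Step 2: (Eg/1.1)^1.5 = 1.090909^1.5 = 1.139417
Step 3: (Nd/1e16)^(-0.75) = (0.0543)^(-0.75) = 8.889967
Step 4: Vbr = 60 * 1.139417 * 8.889967 = 607.8 V

607.8


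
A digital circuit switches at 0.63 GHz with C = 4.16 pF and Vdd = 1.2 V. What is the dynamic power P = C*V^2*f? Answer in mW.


Step 1: V^2 = 1.2^2 = 1.44 V^2
Step 2: P = C*V^2*f = 4.16e-12 F * 1.44 * 0.63e9 Hz
Step 3: P = 3.773952e-03 W
Step 4: P = 3.774 mW

3.774


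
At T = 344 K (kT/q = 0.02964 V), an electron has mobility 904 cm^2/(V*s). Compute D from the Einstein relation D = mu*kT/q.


Step 1: D = mu * (kT/q)
Step 2: D = 904 * 0.02964
Step 3: D = 26.79 cm^2/s

26.79


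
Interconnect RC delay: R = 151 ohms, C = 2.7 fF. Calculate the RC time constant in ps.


Step 1: tau = R * C
Step 2: tau = 151 * 2.7 fF = 151 * 2.7e-15 F
Step 3: tau = 4.077e-13 s = 0.4077 ps

0.4077


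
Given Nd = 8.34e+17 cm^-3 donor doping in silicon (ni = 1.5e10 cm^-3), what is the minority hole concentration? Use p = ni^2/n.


Step 1: Since Nd >> ni, n ≈ Nd = 8.34e+17 cm^-3
Step 2: p = ni^2 / n = (1.5e10)^2 / 8.34e+17
Step 3: p = 2.25e20 / 8.34e+17 = 2.70e+02 cm^-3

2.70e+02


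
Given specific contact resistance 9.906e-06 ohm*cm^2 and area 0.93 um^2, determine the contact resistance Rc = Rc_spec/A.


Step 1: Convert area to cm^2: 0.93 um^2 = 9.3000e-09 cm^2
Step 2: Rc = Rc_spec / A = 9.906e-06 / 9.3000e-09
Step 3: Rc = 1.07e+03 ohms

1.07e+03


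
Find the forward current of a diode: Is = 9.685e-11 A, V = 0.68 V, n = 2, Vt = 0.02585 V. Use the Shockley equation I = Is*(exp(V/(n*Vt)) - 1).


Step 1: V/(n*Vt) = 0.68/(2*0.02585) = 13.1528
Step 2: exp(13.1528) = 5.1545e+05
Step 3: I = 9.685e-11 * (5.1545e+05 - 1) = 4.99e-05 A

4.99e-05


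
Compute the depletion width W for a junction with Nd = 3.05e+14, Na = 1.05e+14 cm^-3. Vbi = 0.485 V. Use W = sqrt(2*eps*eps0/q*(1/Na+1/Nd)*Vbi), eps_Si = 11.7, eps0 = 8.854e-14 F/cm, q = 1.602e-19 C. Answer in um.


Step 1: 1/Na + 1/Nd = 1/1.05e+14 + 1/3.05e+14 = 1.28025e-14
Step 2: 2*eps*eps0/q = 2*11.7*8.854e-14/1.602e-19 = 1.293281e+07
Step 3: W^2 = 1.293281e+07 * 1.28025e-14 * 0.485 = 8.03026e-08
Step 4: W = sqrt(8.03026e-08) = 2.834e-04 cm = 2.834 um

2.834


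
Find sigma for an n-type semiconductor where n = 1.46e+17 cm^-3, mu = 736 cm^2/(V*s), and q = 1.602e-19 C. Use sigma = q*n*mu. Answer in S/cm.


Step 1: sigma = q * n * mu
Step 2: sigma = 1.602e-19 * 1.46e+17 * 736
Step 3: sigma = 1.721e+01 S/cm

1.721e+01
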